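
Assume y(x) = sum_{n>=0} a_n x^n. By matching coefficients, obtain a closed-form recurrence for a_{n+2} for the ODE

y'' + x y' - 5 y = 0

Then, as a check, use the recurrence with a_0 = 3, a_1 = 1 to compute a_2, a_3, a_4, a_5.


Substitute y = sum_n a_n x^n.
y''(x) has coefficient (n+2)(n+1) a_{n+2} at x^n;
x y'(x) has coefficient n a_n at x^n (shift);
-5 y(x) has coefficient -5 a_n at x^n.
Matching x^n: (n+2)(n+1) a_{n+2} + (n - 5) a_n = 0.
Thus a_{n+2} = (-n + 5) / ((n+1)(n+2)) * a_n.

Check with a_0 = 3, a_1 = 1 (apply the recurrence for n = 0, 1, 2, 3): a_0 = 3, a_1 = 1, a_2 = 15/2, a_3 = 2/3, a_4 = 15/8, a_5 = 1/15.

a_(n+2) = (-n + 5) / ((n+1)(n+2)) * a_n; check: a_0 = 3, a_1 = 1, a_2 = 15/2, a_3 = 2/3, a_4 = 15/8, a_5 = 1/15


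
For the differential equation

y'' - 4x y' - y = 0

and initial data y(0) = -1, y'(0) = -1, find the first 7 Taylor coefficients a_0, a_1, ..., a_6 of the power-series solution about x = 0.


Ansatz: y(x) = sum_{n>=0} a_n x^n, so y'(x) = sum_{n>=1} n a_n x^(n-1) and y''(x) = sum_{n>=2} n(n-1) a_n x^(n-2).
Substitute into P(x) y'' + Q(x) y' + R(x) y = 0 with P(x) = 1, Q(x) = -4x, R(x) = -1, and match powers of x.
Initial conditions: a_0 = -1, a_1 = -1.
Setting the coefficient of each power of x to zero and solving order by order (substituting the coefficients already found):
  x^0: 2 a_2 - a_0 = 0  ->  2 a_2 = a_0 = -1  ->  a_2 = -1/2
  x^1: 6 a_3 - 5 a_1 = 0  ->  6 a_3 = 5 a_1 = -5  ->  a_3 = -5/6
  x^2: 12 a_4 - 9 a_2 = 0  ->  12 a_4 = 9 a_2 = -9/2  ->  a_4 = -3/8
  x^3: 20 a_5 - 13 a_3 = 0  ->  20 a_5 = 13 a_3 = -65/6  ->  a_5 = -13/24
  x^4: 30 a_6 - 17 a_4 = 0  ->  30 a_6 = 17 a_4 = -51/8  ->  a_6 = -17/80
Truncated series: y(x) = -1 - x - (1/2) x^2 - (5/6) x^3 - (3/8) x^4 - (13/24) x^5 - (17/80) x^6 + O(x^7).

a_0 = -1; a_1 = -1; a_2 = -1/2; a_3 = -5/6; a_4 = -3/8; a_5 = -13/24; a_6 = -17/80


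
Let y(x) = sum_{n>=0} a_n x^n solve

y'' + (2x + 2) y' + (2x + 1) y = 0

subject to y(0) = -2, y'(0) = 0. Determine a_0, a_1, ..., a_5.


Ansatz: y(x) = sum_{n>=0} a_n x^n, so y'(x) = sum_{n>=1} n a_n x^(n-1) and y''(x) = sum_{n>=2} n(n-1) a_n x^(n-2).
Substitute into P(x) y'' + Q(x) y' + R(x) y = 0 with P(x) = 1, Q(x) = 2x + 2, R(x) = 2x + 1, and match powers of x.
Initial conditions: a_0 = -2, a_1 = 0.
Setting the coefficient of each power of x to zero and solving order by order (substituting the coefficients already found):
  x^0: 2 a_2 + 2 a_1 + a_0 = 0  ->  2 a_2 = -2 a_1 - a_0 = 2  ->  a_2 = 1
  x^1: 6 a_3 + 4 a_2 + 3 a_1 + 2 a_0 = 0  ->  6 a_3 = -4 a_2 - 3 a_1 - 2 a_0 = 0  ->  a_3 = 0
  x^2: 12 a_4 + 6 a_3 + 5 a_2 + 2 a_1 = 0  ->  12 a_4 = -6 a_3 - 5 a_2 - 2 a_1 = -5  ->  a_4 = -5/12
  x^3: 20 a_5 + 8 a_4 + 7 a_3 + 2 a_2 = 0  ->  20 a_5 = -8 a_4 - 7 a_3 - 2 a_2 = 4/3  ->  a_5 = 1/15
Truncated series: y(x) = -2 + x^2 - (5/12) x^4 + (1/15) x^5 + O(x^6).

a_0 = -2; a_1 = 0; a_2 = 1; a_3 = 0; a_4 = -5/12; a_5 = 1/15


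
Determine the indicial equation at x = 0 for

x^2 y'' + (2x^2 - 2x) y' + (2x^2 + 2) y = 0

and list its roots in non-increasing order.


Divide by x^2 to reach normal form y'' + P_1(x) y' + P_2(x) y = 0 with P_1(x) = 2 - 2/x and P_2(x) = 2 + 2/x^2.
x = 0 is a singular point because the y'-coefficient 2 - 2/x has a pole at x = 0 and the y-coefficient 2 + 2/x^2 has a pole at x = 0.
It is a regular singular point because x P_1(x) = p(x) = 2x - 2 and x^2 P_2(x) = q(x) = 2x^2 + 2 are polynomials, hence analytic at x = 0.
p(0) = -2,  q(0) = 2.
Indicial equation: r(r-1) + p(0) r + q(0) = 0, i.e. r^2 + (p(0) - 1) r + q(0) = 0, i.e. r^2 - 3 r + 2 = 0.
Discriminant: (-3)^2 - 4(2) = 1, so r = (3 ± 1)/2.
Solving: r_1 = 2, r_2 = 1.

indicial: r^2 - 3 r + 2 = 0; roots r_1 = 2, r_2 = 1


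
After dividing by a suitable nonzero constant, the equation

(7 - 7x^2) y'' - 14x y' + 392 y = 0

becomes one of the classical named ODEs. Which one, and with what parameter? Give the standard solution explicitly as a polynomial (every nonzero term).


All three coefficients share the factor 7; dividing through by 7 gives  (1 - x^2) y'' - 2x y' + 56 y = 0.
This matches the Legendre equation (1 - x^2) y'' - 2x y' + n(n+1) y = 0 (note the -2x y' term) with n(n+1) = 56, so n = 7; the polynomial solution is P_7(x).
With y = sum_k a_k x^k, matching x^k gives (k+2)(k+1) a_{k+2} = [k(k+1) - n(n+1)] a_k = (k - 7)(k + 8) a_k. The right side vanishes at k = 7, so the series with the parity of 7 terminates at degree 7.
Standard normalization (P_n(1) = 1): leading coefficient (2n)!/(2^n (n!)^2) = 87178291200/(128*25401600) = 429/16, so a_7 = 429/16. Work downward with a_k = (k+1)(k+2) a_{k+2} / ((k - 7)(k + 8)):
  a_5 = (6)(7)(429/16) / ((5 - 7)(5 + 8)) = (9009/8)/(-26) = -693/16
  a_3 = (4)(5)(-693/16) / ((3 - 7)(3 + 8)) = (-3465/4)/(-44) = 315/16
  a_1 = (2)(3)(315/16) / ((1 - 7)(1 + 8)) = (945/8)/(-54) = -35/16
Hence P_7(x) = 429 x^7/16 - 693 x^5/16 + 315 x^3/16 - 35 x/16.

P_7(x); series = 429 x^7/16 - 693 x^5/16 + 315 x^3/16 - 35 x/16


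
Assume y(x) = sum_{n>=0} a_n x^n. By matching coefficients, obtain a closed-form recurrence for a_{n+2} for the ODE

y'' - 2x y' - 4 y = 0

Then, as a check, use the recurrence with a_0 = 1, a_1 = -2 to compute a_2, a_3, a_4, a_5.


Substitute y = sum_n a_n x^n.
y''(x) has coefficient (n+2)(n+1) a_{n+2} at x^n;
-2 x y'(x) has coefficient -2 n a_n at x^n (shift);
-4 y(x) has coefficient -4 a_n at x^n.
Matching x^n: (n+2)(n+1) a_{n+2} + (-2n - 4) a_n = 0.
Thus a_{n+2} = (2n + 4) / ((n+1)(n+2)) * a_n.

Check with a_0 = 1, a_1 = -2 (apply the recurrence for n = 0, 1, 2, 3): a_0 = 1, a_1 = -2, a_2 = 2, a_3 = -2, a_4 = 4/3, a_5 = -1.

a_(n+2) = (2n + 4) / ((n+1)(n+2)) * a_n; check: a_0 = 1, a_1 = -2, a_2 = 2, a_3 = -2, a_4 = 4/3, a_5 = -1


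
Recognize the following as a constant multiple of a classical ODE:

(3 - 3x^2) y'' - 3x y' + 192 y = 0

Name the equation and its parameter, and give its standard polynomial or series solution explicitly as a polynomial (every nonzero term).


All three coefficients share the factor 3; dividing through by 3 gives  (1 - x^2) y'' - x y' + 64 y = 0.
This matches the Chebyshev equation (1 - x^2) y'' - x y' + n^2 y = 0 (note the -x y' term, not -2x y') with n^2 = 64, so n = 8; the polynomial solution is T_8(x).
With y = sum_k a_k x^k, matching x^k gives (k+2)(k+1) a_{k+2} = (k^2 - n^2) a_k = (k - 8)(k + 8) a_k. The right side vanishes at k = 8, so the series with the parity of 8 terminates at degree 8.
Standard normalization: leading coefficient of T_n is 2^(n-1), so a_8 = 2^7 = 128. Work downward with a_k = (k+1)(k+2) a_{k+2} / ((k - 8)(k + 8)):
  a_6 = (7)(8)(128) / ((6 - 8)(6 + 8)) = 7168/(-28) = -256
  a_4 = (5)(6)(-256) / ((4 - 8)(4 + 8)) = -7680/(-48) = 160
  a_2 = (3)(4)(160) / ((2 - 8)(2 + 8)) = 1920/(-60) = -32
  a_0 = (1)(2)(-32) / ((0 - 8)(0 + 8)) = -64/(-64) = 1
Hence T_8(x) = 128 x^8 - 256 x^6 + 160 x^4 - 32 x^2 + 1.

T_8(x); series = 128 x^8 - 256 x^6 + 160 x^4 - 32 x^2 + 1


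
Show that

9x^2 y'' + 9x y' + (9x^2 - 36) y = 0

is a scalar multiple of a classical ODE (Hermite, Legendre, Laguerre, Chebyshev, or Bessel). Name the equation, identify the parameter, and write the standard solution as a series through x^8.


All three coefficients share the factor 9; dividing through by 9 gives  x^2 y'' + x y' + (x^2 - 4) y = 0.
This matches the Bessel equation x^2 y'' + x y' + (x^2 - nu^2) y = 0 with nu^2 = 4, so nu = 2; the solution bounded at x = 0 is J_2(x).
Frobenius at x = 0: indicial roots ±nu; for r = nu the recurrence k(k + 2nu) c_k = -c_{k-2} gives the standard series J_nu(x) = sum_{k>=0} (-1)^k / (k! (k+nu)!) (x/2)^(2k+nu). Evaluate the first 4 terms:
  k = 0: (-1)^0 / (0! * 2! * 2^2) x^2 = 1/(1*2*4) x^2 = (1/8) x^2
  k = 1: (-1)^1 / (1! * 3! * 2^4) x^4 = -1/(1*6*16) x^4 = (-1/96) x^4
  k = 2: (-1)^2 / (2! * 4! * 2^6) x^6 = 1/(2*24*64) x^6 = (1/3072) x^6
  k = 3: (-1)^3 / (3! * 5! * 2^8) x^8 = -1/(6*120*256) x^8 = (-1/184320) x^8
Hence J_2(x) = -x^8/184320 + x^6/3072 - x^4/96 + x^2/8 + ....

J_2(x); series = -x^8/184320 + x^6/3072 - x^4/96 + x^2/8


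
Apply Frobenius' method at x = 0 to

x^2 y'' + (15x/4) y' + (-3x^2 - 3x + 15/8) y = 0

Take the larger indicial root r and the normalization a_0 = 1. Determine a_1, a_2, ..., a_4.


Write in Frobenius form y'' + (p(x)/x) y' + (q(x)/x^2) y = 0:
  p(x) = 15/4,  q(x) = -3x^2 - 3x + 15/8.
Indicial equation: r(r-1) + (15/4) r + (15/8) = 0 -> roots r_1 = -5/4, r_2 = -3/2.
Take r = r_1 = -5/4. Let y(x) = x^r sum_{n>=0} a_n x^n with a_0 = 1.
Substitute y = x^r sum a_n x^n and match x^{r+n}. The recurrence is
  D(n) a_n - 3 a_{n-1} - 3 a_{n-2} = 0,  where D(n) = (r+n)(r+n-1) + (15/4)(r+n) + (15/8).
  a_n = [3 a_{n-1} + 3 a_{n-2}] / D(n).
Since the indicial polynomial factors as (r - r_1)(r - r_2), D(n) = (r_1 + n - r_1)(r_1 + n - r_2) = n(n + 1/4).
Evaluating step by step (a_0 = 1):
  n = 1: D(1) = 1(1 + 1/4) = 5/4; numerator = 3(1) = 3; a_1 = (3)/(5/4) = 12/5
  n = 2: D(2) = 2(2 + 1/4) = 9/2; numerator = 3(12/5) + 3(1) = 51/5; a_2 = (51/5)/(9/2) = 34/15
  n = 3: D(3) = 3(3 + 1/4) = 39/4; numerator = 3(34/15) + 3(12/5) = 14; a_3 = (14)/(39/4) = 56/39
  n = 4: D(4) = 4(4 + 1/4) = 17; numerator = 3(56/39) + 3(34/15) = 722/65; a_4 = (722/65)/(17) = 722/1105

r = -5/4; a_0 = 1; a_1 = 12/5; a_2 = 34/15; a_3 = 56/39; a_4 = 722/1105


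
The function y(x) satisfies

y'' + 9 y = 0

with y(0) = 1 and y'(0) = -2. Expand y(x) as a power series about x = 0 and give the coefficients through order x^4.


Ansatz: y(x) = sum_{n>=0} a_n x^n, so y'(x) = sum_{n>=1} n a_n x^(n-1) and y''(x) = sum_{n>=2} n(n-1) a_n x^(n-2).
Substitute into P(x) y'' + Q(x) y' + R(x) y = 0 with P(x) = 1, Q(x) = 0, R(x) = 9, and match powers of x.
Initial conditions: a_0 = 1, a_1 = -2.
Setting the coefficient of each power of x to zero and solving order by order (substituting the coefficients already found):
  x^0: 2 a_2 + 9 a_0 = 0  ->  2 a_2 = -9 a_0 = -9  ->  a_2 = -9/2
  x^1: 6 a_3 + 9 a_1 = 0  ->  6 a_3 = -9 a_1 = 18  ->  a_3 = 3
  x^2: 12 a_4 + 9 a_2 = 0  ->  12 a_4 = -9 a_2 = 81/2  ->  a_4 = 27/8
Truncated series: y(x) = 1 - 2 x - (9/2) x^2 + 3 x^3 + (27/8) x^4 + O(x^5).

a_0 = 1; a_1 = -2; a_2 = -9/2; a_3 = 3; a_4 = 27/8


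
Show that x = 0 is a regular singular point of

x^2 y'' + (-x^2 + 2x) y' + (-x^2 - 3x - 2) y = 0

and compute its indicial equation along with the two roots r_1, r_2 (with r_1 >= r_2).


Divide by x^2 to reach normal form y'' + P_1(x) y' + P_2(x) y = 0 with P_1(x) = -1 + 2/x and P_2(x) = -1 - 3/x - 2/x^2.
x = 0 is a singular point because the y'-coefficient -1 + 2/x has a pole at x = 0 and the y-coefficient -1 - 3/x - 2/x^2 has a pole at x = 0.
It is a regular singular point because x P_1(x) = p(x) = 2 - x and x^2 P_2(x) = q(x) = -x^2 - 3x - 2 are polynomials, hence analytic at x = 0.
p(0) = 2,  q(0) = -2.
Indicial equation: r(r-1) + p(0) r + q(0) = 0, i.e. r^2 + (p(0) - 1) r + q(0) = 0, i.e. r^2 + 1 r - 2 = 0.
Discriminant: (1)^2 - 4(-2) = 9, so r = (-1 ± 3)/2.
Solving: r_1 = 1, r_2 = -2.

indicial: r^2 + 1 r - 2 = 0; roots r_1 = 1, r_2 = -2


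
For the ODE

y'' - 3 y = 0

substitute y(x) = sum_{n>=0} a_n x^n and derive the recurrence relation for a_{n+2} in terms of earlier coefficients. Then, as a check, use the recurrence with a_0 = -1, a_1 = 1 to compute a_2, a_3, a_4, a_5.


Substitute y = sum_n a_n x^n into y'' + (const) y = 0.
y''(x) = sum_{n>=0} (n+2)(n+1) a_{n+2} x^n.
The ODE becomes sum_n [(n+2)(n+1) a_{n+2} - 3 a_n] x^n = 0.
Setting each coefficient to zero gives the recurrence:
  (n+2)(n+1) a_{n+2} - 3 a_n = 0,
  a_{n+2} = 3 / ((n+1)(n+2)) a_n.

Check with a_0 = -1, a_1 = 1 (apply the recurrence for n = 0, 1, 2, 3): a_0 = -1, a_1 = 1, a_2 = -3/2, a_3 = 1/2, a_4 = -3/8, a_5 = 3/40.

a_{n+2} = 3/((n+1)(n+2)) * a_n; check: a_0 = -1, a_1 = 1, a_2 = -3/2, a_3 = 1/2, a_4 = -3/8, a_5 = 3/40


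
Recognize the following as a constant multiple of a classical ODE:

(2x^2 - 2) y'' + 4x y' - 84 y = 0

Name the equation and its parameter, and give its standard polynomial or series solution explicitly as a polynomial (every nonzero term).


All three coefficients share the factor -2; dividing through by -2 gives  (1 - x^2) y'' - 2x y' + 42 y = 0.
This matches the Legendre equation (1 - x^2) y'' - 2x y' + n(n+1) y = 0 (note the -2x y' term) with n(n+1) = 42, so n = 6; the polynomial solution is P_6(x).
With y = sum_k a_k x^k, matching x^k gives (k+2)(k+1) a_{k+2} = [k(k+1) - n(n+1)] a_k = (k - 6)(k + 7) a_k. The right side vanishes at k = 6, so the series with the parity of 6 terminates at degree 6.
Standard normalization (P_n(1) = 1): leading coefficient (2n)!/(2^n (n!)^2) = 479001600/(64*518400) = 231/16, so a_6 = 231/16. Work downward with a_k = (k+1)(k+2) a_{k+2} / ((k - 6)(k + 7)):
  a_4 = (5)(6)(231/16) / ((4 - 6)(4 + 7)) = (3465/8)/(-22) = -315/16
  a_2 = (3)(4)(-315/16) / ((2 - 6)(2 + 7)) = (-945/4)/(-36) = 105/16
  a_0 = (1)(2)(105/16) / ((0 - 6)(0 + 7)) = (105/8)/(-42) = -5/16
Hence P_6(x) = 231 x^6/16 - 315 x^4/16 + 105 x^2/16 - 5/16.

P_6(x); series = 231 x^6/16 - 315 x^4/16 + 105 x^2/16 - 5/16


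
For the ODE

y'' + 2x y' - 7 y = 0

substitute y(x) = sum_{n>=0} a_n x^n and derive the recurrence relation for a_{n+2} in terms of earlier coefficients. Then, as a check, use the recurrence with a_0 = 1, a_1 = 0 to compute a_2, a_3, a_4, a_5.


Substitute y = sum_n a_n x^n.
y''(x) has coefficient (n+2)(n+1) a_{n+2} at x^n;
2 x y'(x) has coefficient 2 n a_n at x^n (shift);
-7 y(x) has coefficient -7 a_n at x^n.
Matching x^n: (n+2)(n+1) a_{n+2} + (2n - 7) a_n = 0.
Thus a_{n+2} = (-2n + 7) / ((n+1)(n+2)) * a_n.

Check with a_0 = 1, a_1 = 0 (apply the recurrence for n = 0, 1, 2, 3): a_0 = 1, a_1 = 0, a_2 = 7/2, a_3 = 0, a_4 = 7/8, a_5 = 0.

a_(n+2) = (-2n + 7) / ((n+1)(n+2)) * a_n; check: a_0 = 1, a_1 = 0, a_2 = 7/2, a_3 = 0, a_4 = 7/8, a_5 = 0


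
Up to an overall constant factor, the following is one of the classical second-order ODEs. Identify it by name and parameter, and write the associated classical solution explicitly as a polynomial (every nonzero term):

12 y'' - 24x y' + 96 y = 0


All three coefficients share the factor 12; dividing through by 12 gives  y'' - 2x y' + 8 y = 0.
This matches the Hermite equation y'' - 2x y' + 2n y = 0 with 2n = 8, so n = 4; the polynomial solution is H_4(x).
With y = sum_k a_k x^k, matching x^k gives (k+2)(k+1) a_{k+2} = 2(k - n) a_k = 2(k - 4) a_k. The right side vanishes at k = 4, so the series with the parity of 4 terminates at degree 4.
Standard normalization: leading coefficient of H_n is 2^n, so a_4 = 2^4 = 16. Work downward with a_k = (k+1)(k+2) a_{k+2} / (2(k - n)):
  a_2 = (3)(4)(16) / (2(2 - 4)) = 192/(-4) = -48
  a_0 = (1)(2)(-48) / (2(0 - 4)) = -96/(-8) = 12
Hence H_4(x) = 16 x^4 - 48 x^2 + 12.

H_4(x); series = 16 x^4 - 48 x^2 + 12


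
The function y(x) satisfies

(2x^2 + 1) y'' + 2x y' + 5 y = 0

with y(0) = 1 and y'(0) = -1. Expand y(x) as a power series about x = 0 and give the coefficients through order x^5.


Ansatz: y(x) = sum_{n>=0} a_n x^n, so y'(x) = sum_{n>=1} n a_n x^(n-1) and y''(x) = sum_{n>=2} n(n-1) a_n x^(n-2).
Substitute into P(x) y'' + Q(x) y' + R(x) y = 0 with P(x) = 2x^2 + 1, Q(x) = 2x, R(x) = 5, and match powers of x.
Initial conditions: a_0 = 1, a_1 = -1.
Setting the coefficient of each power of x to zero and solving order by order (substituting the coefficients already found):
  x^0: 2 a_2 + 5 a_0 = 0  ->  2 a_2 = -5 a_0 = -5  ->  a_2 = -5/2
  x^1: 6 a_3 + 7 a_1 = 0  ->  6 a_3 = -7 a_1 = 7  ->  a_3 = 7/6
  x^2: 12 a_4 + 13 a_2 = 0  ->  12 a_4 = -13 a_2 = 65/2  ->  a_4 = 65/24
  x^3: 20 a_5 + 23 a_3 = 0  ->  20 a_5 = -23 a_3 = -161/6  ->  a_5 = -161/120
Truncated series: y(x) = 1 - x - (5/2) x^2 + (7/6) x^3 + (65/24) x^4 - (161/120) x^5 + O(x^6).

a_0 = 1; a_1 = -1; a_2 = -5/2; a_3 = 7/6; a_4 = 65/24; a_5 = -161/120


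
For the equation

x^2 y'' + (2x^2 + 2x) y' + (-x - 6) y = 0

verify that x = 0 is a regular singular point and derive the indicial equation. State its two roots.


Divide by x^2 to reach normal form y'' + P_1(x) y' + P_2(x) y = 0 with P_1(x) = 2 + 2/x and P_2(x) = -1/x - 6/x^2.
x = 0 is a singular point because the y'-coefficient 2 + 2/x has a pole at x = 0 and the y-coefficient -1/x - 6/x^2 has a pole at x = 0.
It is a regular singular point because x P_1(x) = p(x) = 2x + 2 and x^2 P_2(x) = q(x) = -x - 6 are polynomials, hence analytic at x = 0.
p(0) = 2,  q(0) = -6.
Indicial equation: r(r-1) + p(0) r + q(0) = 0, i.e. r^2 + (p(0) - 1) r + q(0) = 0, i.e. r^2 + 1 r - 6 = 0.
Discriminant: (1)^2 - 4(-6) = 25, so r = (-1 ± 5)/2.
Solving: r_1 = 2, r_2 = -3.

indicial: r^2 + 1 r - 6 = 0; roots r_1 = 2, r_2 = -3


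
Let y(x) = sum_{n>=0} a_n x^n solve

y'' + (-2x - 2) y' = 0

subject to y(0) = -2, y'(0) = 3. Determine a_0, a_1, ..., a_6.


Ansatz: y(x) = sum_{n>=0} a_n x^n, so y'(x) = sum_{n>=1} n a_n x^(n-1) and y''(x) = sum_{n>=2} n(n-1) a_n x^(n-2).
Substitute into P(x) y'' + Q(x) y' + R(x) y = 0 with P(x) = 1, Q(x) = -2x - 2, R(x) = 0, and match powers of x.
Initial conditions: a_0 = -2, a_1 = 3.
Setting the coefficient of each power of x to zero and solving order by order (substituting the coefficients already found):
  x^0: 2 a_2 - 2 a_1 = 0  ->  2 a_2 = 2 a_1 = 6  ->  a_2 = 3
  x^1: 6 a_3 - 4 a_2 - 2 a_1 = 0  ->  6 a_3 = 4 a_2 + 2 a_1 = 18  ->  a_3 = 3
  x^2: 12 a_4 - 6 a_3 - 4 a_2 = 0  ->  12 a_4 = 6 a_3 + 4 a_2 = 30  ->  a_4 = 5/2
  x^3: 20 a_5 - 8 a_4 - 6 a_3 = 0  ->  20 a_5 = 8 a_4 + 6 a_3 = 38  ->  a_5 = 19/10
  x^4: 30 a_6 - 10 a_5 - 8 a_4 = 0  ->  30 a_6 = 10 a_5 + 8 a_4 = 39  ->  a_6 = 13/10
Truncated series: y(x) = -2 + 3 x + 3 x^2 + 3 x^3 + (5/2) x^4 + (19/10) x^5 + (13/10) x^6 + O(x^7).

a_0 = -2; a_1 = 3; a_2 = 3; a_3 = 3; a_4 = 5/2; a_5 = 19/10; a_6 = 13/10


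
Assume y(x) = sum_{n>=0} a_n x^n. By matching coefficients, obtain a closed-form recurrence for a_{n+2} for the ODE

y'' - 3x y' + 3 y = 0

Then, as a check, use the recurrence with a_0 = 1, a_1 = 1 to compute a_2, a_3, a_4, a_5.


Substitute y = sum_n a_n x^n.
y''(x) has coefficient (n+2)(n+1) a_{n+2} at x^n;
-3 x y'(x) has coefficient -3 n a_n at x^n (shift);
3 y(x) has coefficient 3 a_n at x^n.
Matching x^n: (n+2)(n+1) a_{n+2} + (-3n + 3) a_n = 0.
Thus a_{n+2} = (3n - 3) / ((n+1)(n+2)) * a_n.

Check with a_0 = 1, a_1 = 1 (apply the recurrence for n = 0, 1, 2, 3): a_0 = 1, a_1 = 1, a_2 = -3/2, a_3 = 0, a_4 = -3/8, a_5 = 0.

a_(n+2) = (3n - 3) / ((n+1)(n+2)) * a_n; check: a_0 = 1, a_1 = 1, a_2 = -3/2, a_3 = 0, a_4 = -3/8, a_5 = 0


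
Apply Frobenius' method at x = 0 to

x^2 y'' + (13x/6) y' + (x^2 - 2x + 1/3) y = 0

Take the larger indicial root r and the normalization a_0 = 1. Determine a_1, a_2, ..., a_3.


Write in Frobenius form y'' + (p(x)/x) y' + (q(x)/x^2) y = 0:
  p(x) = 13/6,  q(x) = x^2 - 2x + 1/3.
Indicial equation: r(r-1) + (13/6) r + (1/3) = 0 -> roots r_1 = -1/2, r_2 = -2/3.
Take r = r_1 = -1/2. Let y(x) = x^r sum_{n>=0} a_n x^n with a_0 = 1.
Substitute y = x^r sum a_n x^n and match x^{r+n}. The recurrence is
  D(n) a_n - 2 a_{n-1} + 1 a_{n-2} = 0,  where D(n) = (r+n)(r+n-1) + (13/6)(r+n) + (1/3).
  a_n = [2 a_{n-1} - 1 a_{n-2}] / D(n).
Since the indicial polynomial factors as (r - r_1)(r - r_2), D(n) = (r_1 + n - r_1)(r_1 + n - r_2) = n(n + 1/6).
Evaluating step by step (a_0 = 1):
  n = 1: D(1) = 1(1 + 1/6) = 7/6; numerator = 2(1) = 2; a_1 = (2)/(7/6) = 12/7
  n = 2: D(2) = 2(2 + 1/6) = 13/3; numerator = 2(12/7) - 1(1) = 17/7; a_2 = (17/7)/(13/3) = 51/91
  n = 3: D(3) = 3(3 + 1/6) = 19/2; numerator = 2(51/91) - 1(12/7) = -54/91; a_3 = (-54/91)/(19/2) = -108/1729

r = -1/2; a_0 = 1; a_1 = 12/7; a_2 = 51/91; a_3 = -108/1729


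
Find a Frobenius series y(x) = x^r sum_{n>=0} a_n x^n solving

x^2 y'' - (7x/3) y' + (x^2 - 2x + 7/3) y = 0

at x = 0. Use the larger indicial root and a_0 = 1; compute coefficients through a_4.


Write in Frobenius form y'' + (p(x)/x) y' + (q(x)/x^2) y = 0:
  p(x) = -7/3,  q(x) = x^2 - 2x + 7/3.
Indicial equation: r(r-1) + (-7/3) r + (7/3) = 0 -> roots r_1 = 7/3, r_2 = 1.
Take r = r_1 = 7/3. Let y(x) = x^r sum_{n>=0} a_n x^n with a_0 = 1.
Substitute y = x^r sum a_n x^n and match x^{r+n}. The recurrence is
  D(n) a_n - 2 a_{n-1} + 1 a_{n-2} = 0,  where D(n) = (r+n)(r+n-1) + (-7/3)(r+n) + (7/3).
  a_n = [2 a_{n-1} - 1 a_{n-2}] / D(n).
Since the indicial polynomial factors as (r - r_1)(r - r_2), D(n) = (r_1 + n - r_1)(r_1 + n - r_2) = n(n + 4/3).
Evaluating step by step (a_0 = 1):
  n = 1: D(1) = 1(1 + 4/3) = 7/3; numerator = 2(1) = 2; a_1 = (2)/(7/3) = 6/7
  n = 2: D(2) = 2(2 + 4/3) = 20/3; numerator = 2(6/7) - 1(1) = 5/7; a_2 = (5/7)/(20/3) = 3/28
  n = 3: D(3) = 3(3 + 4/3) = 13; numerator = 2(3/28) - 1(6/7) = -9/14; a_3 = (-9/14)/(13) = -9/182
  n = 4: D(4) = 4(4 + 4/3) = 64/3; numerator = 2(-9/182) - 1(3/28) = -75/364; a_4 = (-75/364)/(64/3) = -225/23296

r = 7/3; a_0 = 1; a_1 = 6/7; a_2 = 3/28; a_3 = -9/182; a_4 = -225/23296


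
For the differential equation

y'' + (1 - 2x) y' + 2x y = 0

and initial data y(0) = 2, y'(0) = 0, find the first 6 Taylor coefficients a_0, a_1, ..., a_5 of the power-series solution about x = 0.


Ansatz: y(x) = sum_{n>=0} a_n x^n, so y'(x) = sum_{n>=1} n a_n x^(n-1) and y''(x) = sum_{n>=2} n(n-1) a_n x^(n-2).
Substitute into P(x) y'' + Q(x) y' + R(x) y = 0 with P(x) = 1, Q(x) = 1 - 2x, R(x) = 2x, and match powers of x.
Initial conditions: a_0 = 2, a_1 = 0.
Setting the coefficient of each power of x to zero and solving order by order (substituting the coefficients already found):
  x^0: 2 a_2 + a_1 = 0  ->  2 a_2 = -a_1 = 0  ->  a_2 = 0
  x^1: 6 a_3 + 2 a_2 - 2 a_1 + 2 a_0 = 0  ->  6 a_3 = -2 a_2 + 2 a_1 - 2 a_0 = -4  ->  a_3 = -2/3
  x^2: 12 a_4 + 3 a_3 - 4 a_2 + 2 a_1 = 0  ->  12 a_4 = -3 a_3 + 4 a_2 - 2 a_1 = 2  ->  a_4 = 1/6
  x^3: 20 a_5 + 4 a_4 - 6 a_3 + 2 a_2 = 0  ->  20 a_5 = -4 a_4 + 6 a_3 - 2 a_2 = -14/3  ->  a_5 = -7/30
Truncated series: y(x) = 2 - (2/3) x^3 + (1/6) x^4 - (7/30) x^5 + O(x^6).

a_0 = 2; a_1 = 0; a_2 = 0; a_3 = -2/3; a_4 = 1/6; a_5 = -7/30


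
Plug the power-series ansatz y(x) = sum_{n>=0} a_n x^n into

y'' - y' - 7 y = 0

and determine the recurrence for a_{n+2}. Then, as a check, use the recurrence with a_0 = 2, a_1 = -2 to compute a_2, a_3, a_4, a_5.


Substitute y = sum_n a_n x^n.
y''(x) has coefficient (n+2)(n+1) a_{n+2} at x^n;
-y'(x) has coefficient -(n+1) a_{n+1} at x^n;
-7 y(x) has coefficient -7 a_n at x^n.
Matching x^n: (n+2)(n+1) a_{n+2} - (n+1) a_{n+1} - 7 a_n = 0.
Thus a_{n+2} = [(n+1) a_{n+1} + 7 a_n] / ((n+1)(n+2)).

Check with a_0 = 2, a_1 = -2 (apply the recurrence for n = 0, 1, 2, 3): a_0 = 2, a_1 = -2, a_2 = 6, a_3 = -1/3, a_4 = 41/12, a_5 = 17/30.

a_(n+2) = [(n+1) a_(n+1) + 7 a_n] / ((n+1)(n+2)); check: a_0 = 2, a_1 = -2, a_2 = 6, a_3 = -1/3, a_4 = 41/12, a_5 = 17/30


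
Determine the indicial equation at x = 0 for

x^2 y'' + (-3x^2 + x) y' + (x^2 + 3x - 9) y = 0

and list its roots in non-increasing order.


Divide by x^2 to reach normal form y'' + P_1(x) y' + P_2(x) y = 0 with P_1(x) = -3 + 1/x and P_2(x) = 1 + 3/x - 9/x^2.
x = 0 is a singular point because the y'-coefficient -3 + 1/x has a pole at x = 0 and the y-coefficient 1 + 3/x - 9/x^2 has a pole at x = 0.
It is a regular singular point because x P_1(x) = p(x) = 1 - 3x and x^2 P_2(x) = q(x) = x^2 + 3x - 9 are polynomials, hence analytic at x = 0.
p(0) = 1,  q(0) = -9.
Indicial equation: r(r-1) + p(0) r + q(0) = 0, i.e. r^2 + (p(0) - 1) r + q(0) = 0, i.e. r^2 - 9 = 0.
Discriminant: (0)^2 - 4(-9) = 36, so r = (0 ± 6)/2.
Solving: r_1 = 3, r_2 = -3.

indicial: r^2 - 9 = 0; roots r_1 = 3, r_2 = -3


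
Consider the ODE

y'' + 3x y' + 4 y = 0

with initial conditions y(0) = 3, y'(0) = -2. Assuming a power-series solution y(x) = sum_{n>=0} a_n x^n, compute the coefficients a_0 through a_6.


Ansatz: y(x) = sum_{n>=0} a_n x^n, so y'(x) = sum_{n>=1} n a_n x^(n-1) and y''(x) = sum_{n>=2} n(n-1) a_n x^(n-2).
Substitute into P(x) y'' + Q(x) y' + R(x) y = 0 with P(x) = 1, Q(x) = 3x, R(x) = 4, and match powers of x.
Initial conditions: a_0 = 3, a_1 = -2.
Setting the coefficient of each power of x to zero and solving order by order (substituting the coefficients already found):
  x^0: 2 a_2 + 4 a_0 = 0  ->  2 a_2 = -4 a_0 = -12  ->  a_2 = -6
  x^1: 6 a_3 + 7 a_1 = 0  ->  6 a_3 = -7 a_1 = 14  ->  a_3 = 7/3
  x^2: 12 a_4 + 10 a_2 = 0  ->  12 a_4 = -10 a_2 = 60  ->  a_4 = 5
  x^3: 20 a_5 + 13 a_3 = 0  ->  20 a_5 = -13 a_3 = -91/3  ->  a_5 = -91/60
  x^4: 30 a_6 + 16 a_4 = 0  ->  30 a_6 = -16 a_4 = -80  ->  a_6 = -8/3
Truncated series: y(x) = 3 - 2 x - 6 x^2 + (7/3) x^3 + 5 x^4 - (91/60) x^5 - (8/3) x^6 + O(x^7).

a_0 = 3; a_1 = -2; a_2 = -6; a_3 = 7/3; a_4 = 5; a_5 = -91/60; a_6 = -8/3


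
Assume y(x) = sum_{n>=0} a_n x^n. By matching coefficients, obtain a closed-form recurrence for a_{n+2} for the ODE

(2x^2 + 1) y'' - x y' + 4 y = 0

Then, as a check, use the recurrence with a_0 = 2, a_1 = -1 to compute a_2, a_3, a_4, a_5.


Substitute y = sum_n a_n x^n.
(1 + 2 x^2) y'' contributes (n+2)(n+1) a_{n+2} + 2 n(n-1) a_n at x^n.
-x y'(x) contributes -n a_n at x^n.
4 y(x) contributes 4 a_n at x^n.
Matching x^n: (n+2)(n+1) a_{n+2} + (2 n(n-1) - n + 4) a_n = 0.
Thus a_{n+2} = (-2 n(n-1) + n - 4) / ((n+1)(n+2)) * a_n.

Check with a_0 = 2, a_1 = -1 (apply the recurrence for n = 0, 1, 2, 3): a_0 = 2, a_1 = -1, a_2 = -4, a_3 = 1/2, a_4 = 2, a_5 = -13/40.

a_(n+2) = (-2 n(n-1) + n - 4) / ((n+1)(n+2)) * a_n; check: a_0 = 2, a_1 = -1, a_2 = -4, a_3 = 1/2, a_4 = 2, a_5 = -13/40


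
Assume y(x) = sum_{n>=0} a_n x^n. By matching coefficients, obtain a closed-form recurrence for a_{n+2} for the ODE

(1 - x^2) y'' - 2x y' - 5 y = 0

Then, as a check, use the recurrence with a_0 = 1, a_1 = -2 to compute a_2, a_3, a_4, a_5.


Substitute y = sum_n a_n x^n.
(1 - 1 x^2) y'' contributes (n+2)(n+1) a_{n+2} - n(n-1) a_n at x^n.
-2 x y'(x) contributes -2 n a_n at x^n.
-5 y(x) contributes -5 a_n at x^n.
Matching x^n: (n+2)(n+1) a_{n+2} + (-n(n-1) - 2 n - 5) a_n = 0.
Thus a_{n+2} = (n(n-1) + 2 n + 5) / ((n+1)(n+2)) * a_n.

Check with a_0 = 1, a_1 = -2 (apply the recurrence for n = 0, 1, 2, 3): a_0 = 1, a_1 = -2, a_2 = 5/2, a_3 = -7/3, a_4 = 55/24, a_5 = -119/60.

a_(n+2) = (n(n-1) + 2 n + 5) / ((n+1)(n+2)) * a_n; check: a_0 = 1, a_1 = -2, a_2 = 5/2, a_3 = -7/3, a_4 = 55/24, a_5 = -119/60


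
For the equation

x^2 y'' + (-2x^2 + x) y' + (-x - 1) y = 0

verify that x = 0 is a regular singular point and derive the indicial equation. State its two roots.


Divide by x^2 to reach normal form y'' + P_1(x) y' + P_2(x) y = 0 with P_1(x) = -2 + 1/x and P_2(x) = -1/x - 1/x^2.
x = 0 is a singular point because the y'-coefficient -2 + 1/x has a pole at x = 0 and the y-coefficient -1/x - 1/x^2 has a pole at x = 0.
It is a regular singular point because x P_1(x) = p(x) = 1 - 2x and x^2 P_2(x) = q(x) = -x - 1 are polynomials, hence analytic at x = 0.
p(0) = 1,  q(0) = -1.
Indicial equation: r(r-1) + p(0) r + q(0) = 0, i.e. r^2 + (p(0) - 1) r + q(0) = 0, i.e. r^2 - 1 = 0.
Discriminant: (0)^2 - 4(-1) = 4, so r = (0 ± 2)/2.
Solving: r_1 = 1, r_2 = -1.

indicial: r^2 - 1 = 0; roots r_1 = 1, r_2 = -1


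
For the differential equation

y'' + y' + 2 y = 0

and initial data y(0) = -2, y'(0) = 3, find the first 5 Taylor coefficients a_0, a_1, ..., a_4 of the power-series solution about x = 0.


Ansatz: y(x) = sum_{n>=0} a_n x^n, so y'(x) = sum_{n>=1} n a_n x^(n-1) and y''(x) = sum_{n>=2} n(n-1) a_n x^(n-2).
Substitute into P(x) y'' + Q(x) y' + R(x) y = 0 with P(x) = 1, Q(x) = 1, R(x) = 2, and match powers of x.
Initial conditions: a_0 = -2, a_1 = 3.
Setting the coefficient of each power of x to zero and solving order by order (substituting the coefficients already found):
  x^0: 2 a_2 + a_1 + 2 a_0 = 0  ->  2 a_2 = -a_1 - 2 a_0 = 1  ->  a_2 = 1/2
  x^1: 6 a_3 + 2 a_2 + 2 a_1 = 0  ->  6 a_3 = -2 a_2 - 2 a_1 = -7  ->  a_3 = -7/6
  x^2: 12 a_4 + 3 a_3 + 2 a_2 = 0  ->  12 a_4 = -3 a_3 - 2 a_2 = 5/2  ->  a_4 = 5/24
Truncated series: y(x) = -2 + 3 x + (1/2) x^2 - (7/6) x^3 + (5/24) x^4 + O(x^5).

a_0 = -2; a_1 = 3; a_2 = 1/2; a_3 = -7/6; a_4 = 5/24


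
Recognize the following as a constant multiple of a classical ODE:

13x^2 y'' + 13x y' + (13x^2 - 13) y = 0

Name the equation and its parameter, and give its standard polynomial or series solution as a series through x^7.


All three coefficients share the factor 13; dividing through by 13 gives  x^2 y'' + x y' + (x^2 - 1) y = 0.
This matches the Bessel equation x^2 y'' + x y' + (x^2 - nu^2) y = 0 with nu^2 = 1, so nu = 1; the solution bounded at x = 0 is J_1(x).
Frobenius at x = 0: indicial roots ±nu; for r = nu the recurrence k(k + 2nu) c_k = -c_{k-2} gives the standard series J_nu(x) = sum_{k>=0} (-1)^k / (k! (k+nu)!) (x/2)^(2k+nu). Evaluate the first 4 terms:
  k = 0: (-1)^0 / (0! * 1! * 2^1) x^1 = 1/(1*1*2) x^1 = (1/2) x^1
  k = 1: (-1)^1 / (1! * 2! * 2^3) x^3 = -1/(1*2*8) x^3 = (-1/16) x^3
  k = 2: (-1)^2 / (2! * 3! * 2^5) x^5 = 1/(2*6*32) x^5 = (1/384) x^5
  k = 3: (-1)^3 / (3! * 4! * 2^7) x^7 = -1/(6*24*128) x^7 = (-1/18432) x^7
Hence J_1(x) = -x^7/18432 + x^5/384 - x^3/16 + x/2 + ....

J_1(x); series = -x^7/18432 + x^5/384 - x^3/16 + x/2


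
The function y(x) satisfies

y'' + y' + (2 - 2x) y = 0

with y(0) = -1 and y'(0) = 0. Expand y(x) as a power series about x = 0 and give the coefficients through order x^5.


Ansatz: y(x) = sum_{n>=0} a_n x^n, so y'(x) = sum_{n>=1} n a_n x^(n-1) and y''(x) = sum_{n>=2} n(n-1) a_n x^(n-2).
Substitute into P(x) y'' + Q(x) y' + R(x) y = 0 with P(x) = 1, Q(x) = 1, R(x) = 2 - 2x, and match powers of x.
Initial conditions: a_0 = -1, a_1 = 0.
Setting the coefficient of each power of x to zero and solving order by order (substituting the coefficients already found):
  x^0: 2 a_2 + a_1 + 2 a_0 = 0  ->  2 a_2 = -a_1 - 2 a_0 = 2  ->  a_2 = 1
  x^1: 6 a_3 + 2 a_2 + 2 a_1 - 2 a_0 = 0  ->  6 a_3 = -2 a_2 - 2 a_1 + 2 a_0 = -4  ->  a_3 = -2/3
  x^2: 12 a_4 + 3 a_3 + 2 a_2 - 2 a_1 = 0  ->  12 a_4 = -3 a_3 - 2 a_2 + 2 a_1 = 0  ->  a_4 = 0
  x^3: 20 a_5 + 4 a_4 + 2 a_3 - 2 a_2 = 0  ->  20 a_5 = -4 a_4 - 2 a_3 + 2 a_2 = 10/3  ->  a_5 = 1/6
Truncated series: y(x) = -1 + x^2 - (2/3) x^3 + (1/6) x^5 + O(x^6).

a_0 = -1; a_1 = 0; a_2 = 1; a_3 = -2/3; a_4 = 0; a_5 = 1/6


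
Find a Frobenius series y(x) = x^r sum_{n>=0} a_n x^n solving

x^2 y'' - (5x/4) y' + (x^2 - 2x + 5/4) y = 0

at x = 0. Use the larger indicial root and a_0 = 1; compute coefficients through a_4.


Write in Frobenius form y'' + (p(x)/x) y' + (q(x)/x^2) y = 0:
  p(x) = -5/4,  q(x) = x^2 - 2x + 5/4.
Indicial equation: r(r-1) + (-5/4) r + (5/4) = 0 -> roots r_1 = 5/4, r_2 = 1.
Take r = r_1 = 5/4. Let y(x) = x^r sum_{n>=0} a_n x^n with a_0 = 1.
Substitute y = x^r sum a_n x^n and match x^{r+n}. The recurrence is
  D(n) a_n - 2 a_{n-1} + 1 a_{n-2} = 0,  where D(n) = (r+n)(r+n-1) + (-5/4)(r+n) + (5/4).
  a_n = [2 a_{n-1} - 1 a_{n-2}] / D(n).
Since the indicial polynomial factors as (r - r_1)(r - r_2), D(n) = (r_1 + n - r_1)(r_1 + n - r_2) = n(n + 1/4).
Evaluating step by step (a_0 = 1):
  n = 1: D(1) = 1(1 + 1/4) = 5/4; numerator = 2(1) = 2; a_1 = (2)/(5/4) = 8/5
  n = 2: D(2) = 2(2 + 1/4) = 9/2; numerator = 2(8/5) - 1(1) = 11/5; a_2 = (11/5)/(9/2) = 22/45
  n = 3: D(3) = 3(3 + 1/4) = 39/4; numerator = 2(22/45) - 1(8/5) = -28/45; a_3 = (-28/45)/(39/4) = -112/1755
  n = 4: D(4) = 4(4 + 1/4) = 17; numerator = 2(-112/1755) - 1(22/45) = -1082/1755; a_4 = (-1082/1755)/(17) = -1082/29835

r = 5/4; a_0 = 1; a_1 = 8/5; a_2 = 22/45; a_3 = -112/1755; a_4 = -1082/29835


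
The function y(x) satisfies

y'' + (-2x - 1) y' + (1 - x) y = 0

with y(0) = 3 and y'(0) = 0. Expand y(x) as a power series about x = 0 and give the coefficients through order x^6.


Ansatz: y(x) = sum_{n>=0} a_n x^n, so y'(x) = sum_{n>=1} n a_n x^(n-1) and y''(x) = sum_{n>=2} n(n-1) a_n x^(n-2).
Substitute into P(x) y'' + Q(x) y' + R(x) y = 0 with P(x) = 1, Q(x) = -2x - 1, R(x) = 1 - x, and match powers of x.
Initial conditions: a_0 = 3, a_1 = 0.
Setting the coefficient of each power of x to zero and solving order by order (substituting the coefficients already found):
  x^0: 2 a_2 - a_1 + a_0 = 0  ->  2 a_2 = a_1 - a_0 = -3  ->  a_2 = -3/2
  x^1: 6 a_3 - 2 a_2 - a_1 - a_0 = 0  ->  6 a_3 = 2 a_2 + a_1 + a_0 = 0  ->  a_3 = 0
  x^2: 12 a_4 - 3 a_3 - 3 a_2 - a_1 = 0  ->  12 a_4 = 3 a_3 + 3 a_2 + a_1 = -9/2  ->  a_4 = -3/8
  x^3: 20 a_5 - 4 a_4 - 5 a_3 - a_2 = 0  ->  20 a_5 = 4 a_4 + 5 a_3 + a_2 = -3  ->  a_5 = -3/20
  x^4: 30 a_6 - 5 a_5 - 7 a_4 - a_3 = 0  ->  30 a_6 = 5 a_5 + 7 a_4 + a_3 = -27/8  ->  a_6 = -9/80
Truncated series: y(x) = 3 - (3/2) x^2 - (3/8) x^4 - (3/20) x^5 - (9/80) x^6 + O(x^7).

a_0 = 3; a_1 = 0; a_2 = -3/2; a_3 = 0; a_4 = -3/8; a_5 = -3/20; a_6 = -9/80


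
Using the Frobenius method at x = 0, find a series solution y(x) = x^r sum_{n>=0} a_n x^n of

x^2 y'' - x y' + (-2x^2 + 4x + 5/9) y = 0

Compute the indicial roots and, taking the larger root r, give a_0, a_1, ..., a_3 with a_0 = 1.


Write in Frobenius form y'' + (p(x)/x) y' + (q(x)/x^2) y = 0:
  p(x) = -1,  q(x) = -2x^2 + 4x + 5/9.
Indicial equation: r(r-1) + (-1) r + (5/9) = 0 -> roots r_1 = 5/3, r_2 = 1/3.
Take r = r_1 = 5/3. Let y(x) = x^r sum_{n>=0} a_n x^n with a_0 = 1.
Substitute y = x^r sum a_n x^n and match x^{r+n}. The recurrence is
  D(n) a_n + 4 a_{n-1} - 2 a_{n-2} = 0,  where D(n) = (r+n)(r+n-1) + (-1)(r+n) + (5/9).
  a_n = [-4 a_{n-1} + 2 a_{n-2}] / D(n).
Since the indicial polynomial factors as (r - r_1)(r - r_2), D(n) = (r_1 + n - r_1)(r_1 + n - r_2) = n(n + 4/3).
Evaluating step by step (a_0 = 1):
  n = 1: D(1) = 1(1 + 4/3) = 7/3; numerator = -4(1) = -4; a_1 = (-4)/(7/3) = -12/7
  n = 2: D(2) = 2(2 + 4/3) = 20/3; numerator = -4(-12/7) + 2(1) = 62/7; a_2 = (62/7)/(20/3) = 93/70
  n = 3: D(3) = 3(3 + 4/3) = 13; numerator = -4(93/70) + 2(-12/7) = -306/35; a_3 = (-306/35)/(13) = -306/455

r = 5/3; a_0 = 1; a_1 = -12/7; a_2 = 93/70; a_3 = -306/455


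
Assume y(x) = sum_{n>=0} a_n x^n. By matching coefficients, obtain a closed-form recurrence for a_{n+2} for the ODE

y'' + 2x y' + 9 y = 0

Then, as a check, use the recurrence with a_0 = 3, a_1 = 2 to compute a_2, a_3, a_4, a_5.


Substitute y = sum_n a_n x^n.
y''(x) has coefficient (n+2)(n+1) a_{n+2} at x^n;
2 x y'(x) has coefficient 2 n a_n at x^n (shift);
9 y(x) has coefficient 9 a_n at x^n.
Matching x^n: (n+2)(n+1) a_{n+2} + (2n + 9) a_n = 0.
Thus a_{n+2} = (-2n - 9) / ((n+1)(n+2)) * a_n.

Check with a_0 = 3, a_1 = 2 (apply the recurrence for n = 0, 1, 2, 3): a_0 = 3, a_1 = 2, a_2 = -27/2, a_3 = -11/3, a_4 = 117/8, a_5 = 11/4.

a_(n+2) = (-2n - 9) / ((n+1)(n+2)) * a_n; check: a_0 = 3, a_1 = 2, a_2 = -27/2, a_3 = -11/3, a_4 = 117/8, a_5 = 11/4


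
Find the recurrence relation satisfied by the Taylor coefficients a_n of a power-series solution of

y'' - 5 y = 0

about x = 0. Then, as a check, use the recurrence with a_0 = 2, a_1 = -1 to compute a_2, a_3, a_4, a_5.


Substitute y = sum_n a_n x^n into y'' + (const) y = 0.
y''(x) = sum_{n>=0} (n+2)(n+1) a_{n+2} x^n.
The ODE becomes sum_n [(n+2)(n+1) a_{n+2} - 5 a_n] x^n = 0.
Setting each coefficient to zero gives the recurrence:
  (n+2)(n+1) a_{n+2} - 5 a_n = 0,
  a_{n+2} = 5 / ((n+1)(n+2)) a_n.

Check with a_0 = 2, a_1 = -1 (apply the recurrence for n = 0, 1, 2, 3): a_0 = 2, a_1 = -1, a_2 = 5, a_3 = -5/6, a_4 = 25/12, a_5 = -5/24.

a_{n+2} = 5/((n+1)(n+2)) * a_n; check: a_0 = 2, a_1 = -1, a_2 = 5, a_3 = -5/6, a_4 = 25/12, a_5 = -5/24


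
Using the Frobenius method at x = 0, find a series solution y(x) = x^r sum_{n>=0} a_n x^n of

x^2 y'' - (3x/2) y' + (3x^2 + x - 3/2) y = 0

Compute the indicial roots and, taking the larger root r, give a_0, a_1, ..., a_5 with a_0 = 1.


Write in Frobenius form y'' + (p(x)/x) y' + (q(x)/x^2) y = 0:
  p(x) = -3/2,  q(x) = 3x^2 + x - 3/2.
Indicial equation: r(r-1) + (-3/2) r + (-3/2) = 0 -> roots r_1 = 3, r_2 = -1/2.
Take r = r_1 = 3. Let y(x) = x^r sum_{n>=0} a_n x^n with a_0 = 1.
Substitute y = x^r sum a_n x^n and match x^{r+n}. The recurrence is
  D(n) a_n + 1 a_{n-1} + 3 a_{n-2} = 0,  where D(n) = (r+n)(r+n-1) + (-3/2)(r+n) + (-3/2).
  a_n = [-1 a_{n-1} - 3 a_{n-2}] / D(n).
Since the indicial polynomial factors as (r - r_1)(r - r_2), D(n) = (r_1 + n - r_1)(r_1 + n - r_2) = n(n + 7/2).
Evaluating step by step (a_0 = 1):
  n = 1: D(1) = 1(1 + 7/2) = 9/2; numerator = -1(1) = -1; a_1 = (-1)/(9/2) = -2/9
  n = 2: D(2) = 2(2 + 7/2) = 11; numerator = -1(-2/9) - 3(1) = -25/9; a_2 = (-25/9)/(11) = -25/99
  n = 3: D(3) = 3(3 + 7/2) = 39/2; numerator = -1(-25/99) - 3(-2/9) = 91/99; a_3 = (91/99)/(39/2) = 14/297
  n = 4: D(4) = 4(4 + 7/2) = 30; numerator = -1(14/297) - 3(-25/99) = 211/297; a_4 = (211/297)/(30) = 211/8910
  n = 5: D(5) = 5(5 + 7/2) = 85/2; numerator = -1(211/8910) - 3(14/297) = -1471/8910; a_5 = (-1471/8910)/(85/2) = -1471/378675

r = 3; a_0 = 1; a_1 = -2/9; a_2 = -25/99; a_3 = 14/297; a_4 = 211/8910; a_5 = -1471/378675


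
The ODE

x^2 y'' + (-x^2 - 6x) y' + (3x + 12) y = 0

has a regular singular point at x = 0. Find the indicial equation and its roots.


Divide by x^2 to reach normal form y'' + P_1(x) y' + P_2(x) y = 0 with P_1(x) = -1 - 6/x and P_2(x) = 3/x + 12/x^2.
x = 0 is a singular point because the y'-coefficient -1 - 6/x has a pole at x = 0 and the y-coefficient 3/x + 12/x^2 has a pole at x = 0.
It is a regular singular point because x P_1(x) = p(x) = -x - 6 and x^2 P_2(x) = q(x) = 3x + 12 are polynomials, hence analytic at x = 0.
p(0) = -6,  q(0) = 12.
Indicial equation: r(r-1) + p(0) r + q(0) = 0, i.e. r^2 + (p(0) - 1) r + q(0) = 0, i.e. r^2 - 7 r + 12 = 0.
Discriminant: (-7)^2 - 4(12) = 1, so r = (7 ± 1)/2.
Solving: r_1 = 4, r_2 = 3.

indicial: r^2 - 7 r + 12 = 0; roots r_1 = 4, r_2 = 3


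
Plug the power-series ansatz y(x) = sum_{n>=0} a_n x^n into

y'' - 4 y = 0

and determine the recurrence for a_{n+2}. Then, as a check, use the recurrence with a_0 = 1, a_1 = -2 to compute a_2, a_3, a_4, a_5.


Substitute y = sum_n a_n x^n into y'' + (const) y = 0.
y''(x) = sum_{n>=0} (n+2)(n+1) a_{n+2} x^n.
The ODE becomes sum_n [(n+2)(n+1) a_{n+2} - 4 a_n] x^n = 0.
Setting each coefficient to zero gives the recurrence:
  (n+2)(n+1) a_{n+2} - 4 a_n = 0,
  a_{n+2} = 4 / ((n+1)(n+2)) a_n.

Check with a_0 = 1, a_1 = -2 (apply the recurrence for n = 0, 1, 2, 3): a_0 = 1, a_1 = -2, a_2 = 2, a_3 = -4/3, a_4 = 2/3, a_5 = -4/15.

a_{n+2} = 4/((n+1)(n+2)) * a_n; check: a_0 = 1, a_1 = -2, a_2 = 2, a_3 = -4/3, a_4 = 2/3, a_5 = -4/15


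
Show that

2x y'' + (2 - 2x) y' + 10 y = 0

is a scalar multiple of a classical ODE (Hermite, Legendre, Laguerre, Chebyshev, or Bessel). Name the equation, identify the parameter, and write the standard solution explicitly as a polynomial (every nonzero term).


All three coefficients share the factor 2; dividing through by 2 gives  x y'' + (1 - x) y' + 5 y = 0.
This matches the Laguerre equation x y'' + (1 - x) y' + n y = 0 with n = 5; the polynomial solution is L_5(x).
With y = sum_k a_k x^k, matching x^k gives (k+1)k a_{k+1} + (k+1) a_{k+1} - k a_k + n a_k = 0, i.e. (k+1)^2 a_{k+1} = (k - n) a_k = (k - 5) a_k. The right side vanishes at k = 5, so the series terminates at degree 5.
Standard normalization L_n(0) = 1 gives a_0 = 1. Work upward with a_{k+1} = (k - 5) a_k / (k+1)^2:
  a_1 = (0 - 5)(1) / 1^2 = -5/1 = -5
  a_2 = (1 - 5)(-5) / 2^2 = 20/4 = 5
  a_3 = (2 - 5)(5) / 3^2 = -15/9 = -5/3
  a_4 = (3 - 5)(-5/3) / 4^2 = (10/3)/16 = 5/24
  a_5 = (4 - 5)(5/24) / 5^2 = (-5/24)/25 = -1/120
Hence L_5(x) = -x^5/120 + 5 x^4/24 - 5 x^3/3 + 5 x^2 - 5 x + 1.

L_5(x); series = -x^5/120 + 5 x^4/24 - 5 x^3/3 + 5 x^2 - 5 x + 1


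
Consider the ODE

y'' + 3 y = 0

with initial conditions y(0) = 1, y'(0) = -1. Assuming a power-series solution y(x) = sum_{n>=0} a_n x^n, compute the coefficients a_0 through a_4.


Ansatz: y(x) = sum_{n>=0} a_n x^n, so y'(x) = sum_{n>=1} n a_n x^(n-1) and y''(x) = sum_{n>=2} n(n-1) a_n x^(n-2).
Substitute into P(x) y'' + Q(x) y' + R(x) y = 0 with P(x) = 1, Q(x) = 0, R(x) = 3, and match powers of x.
Initial conditions: a_0 = 1, a_1 = -1.
Setting the coefficient of each power of x to zero and solving order by order (substituting the coefficients already found):
  x^0: 2 a_2 + 3 a_0 = 0  ->  2 a_2 = -3 a_0 = -3  ->  a_2 = -3/2
  x^1: 6 a_3 + 3 a_1 = 0  ->  6 a_3 = -3 a_1 = 3  ->  a_3 = 1/2
  x^2: 12 a_4 + 3 a_2 = 0  ->  12 a_4 = -3 a_2 = 9/2  ->  a_4 = 3/8
Truncated series: y(x) = 1 - x - (3/2) x^2 + (1/2) x^3 + (3/8) x^4 + O(x^5).

a_0 = 1; a_1 = -1; a_2 = -3/2; a_3 = 1/2; a_4 = 3/8


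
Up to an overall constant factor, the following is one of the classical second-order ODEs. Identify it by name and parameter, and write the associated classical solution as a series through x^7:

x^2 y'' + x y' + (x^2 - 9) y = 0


The equation is already in a standard form:  x^2 y'' + x y' + (x^2 - 9) y = 0.
This matches the Bessel equation x^2 y'' + x y' + (x^2 - nu^2) y = 0 with nu^2 = 9, so nu = 3; the solution bounded at x = 0 is J_3(x).
Frobenius at x = 0: indicial roots ±nu; for r = nu the recurrence k(k + 2nu) c_k = -c_{k-2} gives the standard series J_nu(x) = sum_{k>=0} (-1)^k / (k! (k+nu)!) (x/2)^(2k+nu). Evaluate the first 3 terms:
  k = 0: (-1)^0 / (0! * 3! * 2^3) x^3 = 1/(1*6*8) x^3 = (1/48) x^3
  k = 1: (-1)^1 / (1! * 4! * 2^5) x^5 = -1/(1*24*32) x^5 = (-1/768) x^5
  k = 2: (-1)^2 / (2! * 5! * 2^7) x^7 = 1/(2*120*128) x^7 = (1/30720) x^7
Hence J_3(x) = x^7/30720 - x^5/768 + x^3/48 + ....

J_3(x); series = x^7/30720 - x^5/768 + x^3/48
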